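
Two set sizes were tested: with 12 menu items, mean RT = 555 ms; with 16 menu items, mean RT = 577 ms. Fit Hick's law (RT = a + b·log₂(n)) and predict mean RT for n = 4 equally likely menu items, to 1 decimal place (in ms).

RT is linear in log₂ n, so two points fix the line:
  b = (577 − 555) / (log₂ 16 − log₂ 12) = 22 / (4 − 3.5850) = 53.007 ms/bit
  a = 555 − 53.007 × 3.5850 = 364.971 ms
Then RT(4) = 364.971 + 53.007 × log₂ 4 = 364.971 + 53.007 × 2 ≈ 470.985 ms.

471.0 ms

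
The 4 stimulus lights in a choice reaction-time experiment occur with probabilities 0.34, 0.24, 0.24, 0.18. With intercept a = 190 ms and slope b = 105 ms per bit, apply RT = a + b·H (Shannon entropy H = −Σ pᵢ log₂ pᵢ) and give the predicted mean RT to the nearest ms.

H = 0.34·log₂(1/0.34) + 0.24·log₂(1/0.24) + 0.24·log₂(1/0.24) + 0.18·log₂(1/0.18) = 1.9628 bits.
RT = 190 + 105 × 1.9628 = 396.09 ms.

396 ms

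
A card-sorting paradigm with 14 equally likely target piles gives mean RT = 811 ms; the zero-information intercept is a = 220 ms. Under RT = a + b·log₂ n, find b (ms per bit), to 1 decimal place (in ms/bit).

155.2 ms/bit

14 alternatives carry log₂ 14 = 3.8074 bits; the choice cost is 811 − 220 = 591 ms, so b = 591/3.8074 = 155.226 ms/bit.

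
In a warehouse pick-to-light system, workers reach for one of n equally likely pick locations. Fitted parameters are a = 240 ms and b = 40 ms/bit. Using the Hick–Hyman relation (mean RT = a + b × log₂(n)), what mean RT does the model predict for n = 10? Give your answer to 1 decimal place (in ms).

log₂(10) = 3.3219 bits, so RT = 240 + 40 × 3.3219 ≈ 372.877 ms.

372.9 ms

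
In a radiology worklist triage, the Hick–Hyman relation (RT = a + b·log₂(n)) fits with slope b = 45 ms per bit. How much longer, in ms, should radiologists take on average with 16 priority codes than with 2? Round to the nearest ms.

Only the slope matters, since a is common to both: ΔRT = b·log₂(n₂/n₁).
log₂(16) − log₂(2) = log₂(16/2) = log₂(8) = 3.
ΔRT = 45 × 3.0000 = 135.000 ms.

135 ms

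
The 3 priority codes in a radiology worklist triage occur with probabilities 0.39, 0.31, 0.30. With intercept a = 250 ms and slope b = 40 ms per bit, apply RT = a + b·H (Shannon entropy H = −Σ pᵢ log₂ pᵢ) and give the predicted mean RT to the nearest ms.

Entropy contributions −pᵢ log₂ pᵢ: 0.5298, 0.5238, 0.5211; sum H = 1.5747 bits.
RT = a + bH = 250 + 40·1.5747 = 312.99 ms.

313 ms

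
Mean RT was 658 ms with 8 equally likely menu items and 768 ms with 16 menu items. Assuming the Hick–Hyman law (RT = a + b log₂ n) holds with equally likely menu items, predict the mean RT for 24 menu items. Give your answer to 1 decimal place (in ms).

With log₂ n on the abscissa the relation is linear; from the two conditions:
  b = (768 − 658) / (log₂ 16 − log₂ 8) = 110 / (4 − 3) = 110.000 ms/bit
  a = 658 − 110.000 × 3 = 328.000 ms
Then RT(24) = 328.000 + 110.000 × log₂ 24 = 328.000 + 110.000 × 4.5850 ≈ 832.346 ms.

832.3 ms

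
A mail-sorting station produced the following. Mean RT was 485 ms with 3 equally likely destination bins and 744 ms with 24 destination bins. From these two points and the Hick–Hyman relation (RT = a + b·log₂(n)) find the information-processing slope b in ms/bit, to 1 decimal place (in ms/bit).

b = (RT₂ − RT₁)/(log₂ n₂ − log₂ n₁) = (744 − 485)/(4.5850 − 1.5850) = 86.333 ms/bit.

86.3 ms/bit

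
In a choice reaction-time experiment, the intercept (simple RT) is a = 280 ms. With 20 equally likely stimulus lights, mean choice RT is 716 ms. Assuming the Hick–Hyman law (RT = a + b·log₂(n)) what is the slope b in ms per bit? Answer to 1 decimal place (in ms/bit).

100.9 ms/bit

b = (716 − 280) / log₂(20) = 436 / 4.3219 = 100.881 ms/bit.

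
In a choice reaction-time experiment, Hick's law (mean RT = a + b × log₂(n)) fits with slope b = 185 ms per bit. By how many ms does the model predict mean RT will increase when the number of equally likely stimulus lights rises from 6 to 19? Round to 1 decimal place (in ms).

307.6 ms

ΔRT = (a + b log₂ n₂) − (a + b log₂ n₁) = b·(log₂ n₂ − log₂ n₁).
log₂(19) − log₂(6) = 4.2479 − 2.5850 = 1.6630.
ΔRT = 185 × 1.6630 = 307.649 ms.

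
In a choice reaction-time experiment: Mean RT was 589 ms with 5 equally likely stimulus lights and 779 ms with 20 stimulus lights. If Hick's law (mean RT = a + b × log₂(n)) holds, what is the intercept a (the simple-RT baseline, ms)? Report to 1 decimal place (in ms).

The slope on a log₂ axis is (779 − 589) / (4.3219 − 2.3219) = 95.000 ms/bit.
Intercept: a = 589 − 95.000·log₂(5) = 368.417 ms.

368.4 ms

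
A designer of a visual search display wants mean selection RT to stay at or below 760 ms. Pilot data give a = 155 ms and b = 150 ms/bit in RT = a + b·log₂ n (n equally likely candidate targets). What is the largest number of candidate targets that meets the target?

150·log₂ n ≤ 760 − 155 = 605, giving log₂ n ≤ 4.0333 and n ≤ 16.374. The largest whole number is 16.

16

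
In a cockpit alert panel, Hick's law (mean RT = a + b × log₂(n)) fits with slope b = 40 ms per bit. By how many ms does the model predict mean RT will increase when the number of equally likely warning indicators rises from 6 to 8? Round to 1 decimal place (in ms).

ΔRT = (a + b log₂ n₂) − (a + b log₂ n₁) = b·(log₂ n₂ − log₂ n₁).
log₂(8) − log₂(6) = 3 − 2.5850 = 0.4150.
ΔRT = 40 × 0.4150 = 16.601 ms.

16.6 ms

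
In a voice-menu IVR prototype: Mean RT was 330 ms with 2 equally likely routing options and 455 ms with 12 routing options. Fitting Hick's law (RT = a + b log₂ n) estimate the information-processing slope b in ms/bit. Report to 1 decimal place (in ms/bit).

48.4 ms/bit

Slope: b = (455 − 330) / (log₂ 12 − log₂ 2) = 125/2.5850 = 48.357 ms/bit.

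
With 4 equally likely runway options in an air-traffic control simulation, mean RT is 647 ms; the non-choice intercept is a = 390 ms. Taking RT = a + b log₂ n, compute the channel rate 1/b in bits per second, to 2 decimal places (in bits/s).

7.78 bits/s

b = (647 − 390)/log₂ 4 = 257/2 = 128.500 ms per bit = 0.12850 s/bit; the reciprocal is 7.782 bits/s.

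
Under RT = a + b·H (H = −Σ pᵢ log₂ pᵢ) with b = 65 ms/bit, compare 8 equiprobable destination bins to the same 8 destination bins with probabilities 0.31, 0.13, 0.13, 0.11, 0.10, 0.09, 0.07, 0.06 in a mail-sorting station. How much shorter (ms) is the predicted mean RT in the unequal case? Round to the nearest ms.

Equiprobable entropy H₀ = log₂ 8 = 3.0000 bits.
Skewed entropy H = −Σ pᵢ log₂ pᵢ = 2.7963 bits.
ΔRT = b·(H₀ − H) = 65 × 0.2037 = 13.24 ms.

13 ms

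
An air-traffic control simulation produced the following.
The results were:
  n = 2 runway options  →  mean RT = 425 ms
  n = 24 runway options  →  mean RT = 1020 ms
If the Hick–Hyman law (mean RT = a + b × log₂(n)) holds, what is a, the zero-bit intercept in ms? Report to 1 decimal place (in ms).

b = (RT₂ − RT₁)/(log₂ n₂ − log₂ n₁) = (1020 − 425)/(4.5850 − 1) = 165.971 ms/bit.
a = RT₁ − b·log₂ n₁ = 425 − 165.971 × 1 = 259.029 ms.

259.0 ms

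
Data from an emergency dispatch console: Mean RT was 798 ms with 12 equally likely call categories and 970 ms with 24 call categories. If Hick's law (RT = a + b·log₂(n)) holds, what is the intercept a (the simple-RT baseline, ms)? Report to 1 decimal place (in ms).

181.4 ms

Slope: b = (970 − 798) / (log₂ 24 − log₂ 12) = 172/1.0000 = 172.000 ms/bit.
Intercept: a = 798 − 172.000·log₂(12) = 181.386 ms.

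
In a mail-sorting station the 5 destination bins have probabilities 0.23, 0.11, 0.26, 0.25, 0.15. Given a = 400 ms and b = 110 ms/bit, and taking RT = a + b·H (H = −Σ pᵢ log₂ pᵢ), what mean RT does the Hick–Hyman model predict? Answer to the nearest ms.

H = 0.23·log₂(1/0.23) + 0.11·log₂(1/0.11) + 0.26·log₂(1/0.26) + 0.25·log₂(1/0.25) + 0.15·log₂(1/0.15) = 2.2538 bits.
RT = 400 + 110 × 2.2538 = 647.92 ms.

648 ms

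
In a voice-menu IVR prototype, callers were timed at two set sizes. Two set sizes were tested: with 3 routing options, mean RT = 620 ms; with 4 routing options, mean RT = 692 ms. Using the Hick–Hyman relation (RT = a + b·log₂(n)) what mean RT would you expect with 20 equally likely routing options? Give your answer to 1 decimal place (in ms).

1094.8 ms

With log₂ n on the abscissa the relation is linear; from the two conditions:
  b = (692 − 620) / (log₂ 4 − log₂ 3) = 72 / (2 − 1.5850) = 173.478 ms/bit
  a = 620 − 173.478 × 1.5850 = 345.043 ms
Then RT(20) = 345.043 + 173.478 × log₂ 20 = 345.043 + 173.478 × 4.3219 ≈ 1094.804 ms.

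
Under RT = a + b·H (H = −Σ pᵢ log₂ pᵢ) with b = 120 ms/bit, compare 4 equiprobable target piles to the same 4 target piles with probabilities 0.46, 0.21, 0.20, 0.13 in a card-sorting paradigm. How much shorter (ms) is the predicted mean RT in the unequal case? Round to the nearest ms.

20 ms

Equiprobable entropy H₀ = log₂ 4 = 2.0000 bits.
Skewed entropy H = −Σ pᵢ log₂ pᵢ = 1.8352 bits.
ΔRT = b·(H₀ − H) = 120 × 0.1648 = 19.78 ms.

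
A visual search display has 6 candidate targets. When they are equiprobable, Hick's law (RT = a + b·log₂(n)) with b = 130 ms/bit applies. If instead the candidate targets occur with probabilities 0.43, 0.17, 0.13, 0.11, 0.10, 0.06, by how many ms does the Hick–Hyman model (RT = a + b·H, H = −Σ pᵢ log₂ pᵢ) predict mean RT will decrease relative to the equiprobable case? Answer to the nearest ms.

41 ms

The RT saving is b·ΔH. Equiprobable H₀ = log₂(6) = 2.5850 bits; with the given probabilities H = 2.2668 bits.
b·(H₀ − H) = 130 × (2.5850 − 2.2668) = 41.36 ms.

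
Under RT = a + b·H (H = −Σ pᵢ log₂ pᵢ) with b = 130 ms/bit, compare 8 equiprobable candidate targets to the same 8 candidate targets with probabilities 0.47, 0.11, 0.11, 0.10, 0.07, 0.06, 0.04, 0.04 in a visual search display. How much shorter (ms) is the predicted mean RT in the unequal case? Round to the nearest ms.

74 ms

The RT saving is b·ΔH. Equiprobable H₀ = log₂(8) = 3.0000 bits; with the given probabilities H = 2.4283 bits.
b·(H₀ − H) = 130 × (3.0000 − 2.4283) = 74.32 ms.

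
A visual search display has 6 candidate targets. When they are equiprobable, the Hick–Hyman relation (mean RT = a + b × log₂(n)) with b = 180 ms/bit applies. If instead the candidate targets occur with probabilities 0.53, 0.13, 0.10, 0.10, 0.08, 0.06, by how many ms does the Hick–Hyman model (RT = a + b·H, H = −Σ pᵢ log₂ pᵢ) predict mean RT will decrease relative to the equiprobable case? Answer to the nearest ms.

Equiprobable entropy H₀ = log₂ 6 = 2.5850 bits.
Skewed entropy H = −Σ pᵢ log₂ pᵢ = 2.0675 bits.
ΔRT = b·(H₀ − H) = 180 × 0.5174 = 93.14 ms.

93 ms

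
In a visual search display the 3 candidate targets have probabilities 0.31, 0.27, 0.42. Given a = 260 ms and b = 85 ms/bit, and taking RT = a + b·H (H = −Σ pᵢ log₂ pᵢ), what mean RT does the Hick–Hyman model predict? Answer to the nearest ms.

393 ms

H = 0.31·log₂(1/0.31) + 0.27·log₂(1/0.27) + 0.42·log₂(1/0.42) = 1.5595 bits.
RT = 260 + 85 × 1.5595 = 392.55 ms.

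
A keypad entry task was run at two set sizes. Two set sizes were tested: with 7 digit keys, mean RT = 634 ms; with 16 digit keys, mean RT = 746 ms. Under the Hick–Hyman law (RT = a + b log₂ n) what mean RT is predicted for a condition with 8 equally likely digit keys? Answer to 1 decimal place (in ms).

Solve the two-equation system in a and b:
  b = (746 − 634) / (log₂ 16 − log₂ 7) = 112 / (4 − 2.8074) = 93.909 ms/bit
  a = 634 − 93.909 × 2.8074 = 370.364 ms
Then RT(8) = 370.364 + 93.909 × log₂ 8 = 370.364 + 93.909 × 3 ≈ 652.091 ms.

652.1 ms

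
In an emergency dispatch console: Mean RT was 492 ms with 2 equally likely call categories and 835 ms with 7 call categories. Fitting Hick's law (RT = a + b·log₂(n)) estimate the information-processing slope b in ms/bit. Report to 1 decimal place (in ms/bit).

b = (RT₂ − RT₁)/(log₂ n₂ − log₂ n₁) = (835 − 492)/(2.8074 − 1) = 189.780 ms/bit.

189.8 ms/bit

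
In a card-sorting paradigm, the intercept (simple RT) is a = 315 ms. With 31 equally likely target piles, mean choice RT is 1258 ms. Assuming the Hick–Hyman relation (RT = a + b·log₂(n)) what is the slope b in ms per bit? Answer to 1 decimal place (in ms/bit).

b = (1258 − 315) / log₂(31) = 943 / 4.9542 = 190.344 ms/bit.

190.3 ms/bit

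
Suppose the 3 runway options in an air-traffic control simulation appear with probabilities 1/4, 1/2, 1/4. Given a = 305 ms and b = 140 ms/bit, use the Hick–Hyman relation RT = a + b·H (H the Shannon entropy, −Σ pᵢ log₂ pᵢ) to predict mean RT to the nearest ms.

515 ms

Each term −pᵢ log₂ pᵢ: 0.25·2 + 0.5·1 + 0.25·2; summed, H = 1.500 bits.
Mean RT = a + bH = 305 + 140·1.500 = 515.00 ms.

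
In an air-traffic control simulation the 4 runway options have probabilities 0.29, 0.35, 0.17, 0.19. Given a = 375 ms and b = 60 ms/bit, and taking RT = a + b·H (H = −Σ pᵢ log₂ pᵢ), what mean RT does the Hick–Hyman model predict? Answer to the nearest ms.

491 ms

Entropy contributions −pᵢ log₂ pᵢ: 0.5179, 0.5301, 0.4346, 0.4552; sum H = 1.9378 bits.
RT = a + bH = 375 + 60·1.9378 = 491.27 ms.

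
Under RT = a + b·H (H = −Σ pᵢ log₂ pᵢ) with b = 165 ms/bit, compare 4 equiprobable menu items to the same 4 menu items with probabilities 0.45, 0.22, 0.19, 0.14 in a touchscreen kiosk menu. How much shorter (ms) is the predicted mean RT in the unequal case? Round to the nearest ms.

Equiprobable entropy H₀ = log₂ 4 = 2.0000 bits.
Skewed entropy H = −Σ pᵢ log₂ pᵢ = 1.8513 bits.
ΔRT = b·(H₀ − H) = 165 × 0.1487 = 24.53 ms.

25 ms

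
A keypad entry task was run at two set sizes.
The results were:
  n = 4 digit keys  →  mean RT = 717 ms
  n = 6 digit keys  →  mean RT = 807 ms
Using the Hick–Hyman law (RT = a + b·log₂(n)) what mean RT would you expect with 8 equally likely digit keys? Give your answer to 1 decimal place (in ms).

870.9 ms

Fit slope and intercept:
  b = (807 − 717) / (log₂ 6 − log₂ 4) = 90 / (2.5850 − 2) = 153.856 ms/bit
  a = 717 − 153.856 × 2 = 409.288 ms
Then RT(8) = 409.288 + 153.856 × log₂ 8 = 409.288 + 153.856 × 3 ≈ 870.856 ms.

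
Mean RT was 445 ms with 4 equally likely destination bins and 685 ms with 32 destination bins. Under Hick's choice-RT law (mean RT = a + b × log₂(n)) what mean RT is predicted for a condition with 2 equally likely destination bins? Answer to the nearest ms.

365 ms

With log₂ n on the abscissa the relation is linear; from the two conditions:
  b = (685 − 445) / (log₂ 32 − log₂ 4) = 240 / (5 − 2) = 80 ms/bit
  a = 445 − 80 × 2 = 285 ms
Then RT(2) = 285 + 80 × log₂ 2 = 285 + 80 × 1 ≈ 365.000 ms.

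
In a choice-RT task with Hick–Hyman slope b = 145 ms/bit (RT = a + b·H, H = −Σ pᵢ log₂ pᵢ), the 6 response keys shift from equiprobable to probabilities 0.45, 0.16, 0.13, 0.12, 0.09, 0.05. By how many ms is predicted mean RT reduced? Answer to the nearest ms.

53 ms

The RT saving is b·ΔH. Equiprobable H₀ = log₂(6) = 2.5850 bits; with the given probabilities H = 2.2199 bits.
b·(H₀ − H) = 145 × (2.5850 − 2.2199) = 52.94 ms.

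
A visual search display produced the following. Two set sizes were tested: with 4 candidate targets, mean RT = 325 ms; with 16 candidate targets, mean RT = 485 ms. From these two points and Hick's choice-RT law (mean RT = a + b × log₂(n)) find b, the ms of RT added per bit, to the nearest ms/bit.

80 ms/bit

b = (RT₂ − RT₁)/(log₂ n₂ − log₂ n₁) = (485 − 325)/(4 − 2) = 80 ms/bit.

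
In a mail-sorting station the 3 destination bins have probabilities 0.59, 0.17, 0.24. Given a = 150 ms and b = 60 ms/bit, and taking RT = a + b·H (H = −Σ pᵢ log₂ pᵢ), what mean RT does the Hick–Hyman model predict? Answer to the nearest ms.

Entropy contributions −pᵢ log₂ pᵢ: 0.4491, 0.4346, 0.4941; sum H = 1.3778 bits.
RT = a + bH = 150 + 60·1.3778 = 232.67 ms.

233 ms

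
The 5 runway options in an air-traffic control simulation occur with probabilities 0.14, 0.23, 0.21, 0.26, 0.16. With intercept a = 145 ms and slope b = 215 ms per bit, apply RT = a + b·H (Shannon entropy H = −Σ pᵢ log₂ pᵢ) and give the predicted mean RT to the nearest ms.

H = 0.14·log₂(1/0.14) + 0.23·log₂(1/0.23) + 0.21·log₂(1/0.21) + 0.26·log₂(1/0.26) + 0.16·log₂(1/0.16) = 2.2859 bits.
RT = 145 + 215 × 2.2859 = 636.47 ms.

636 ms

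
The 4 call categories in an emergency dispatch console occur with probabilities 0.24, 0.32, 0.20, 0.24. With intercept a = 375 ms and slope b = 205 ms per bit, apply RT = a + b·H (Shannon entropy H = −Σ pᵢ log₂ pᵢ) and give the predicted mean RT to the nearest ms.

Entropy contributions −pᵢ log₂ pᵢ: 0.4941, 0.5260, 0.4644, 0.4941; sum H = 1.9787 bits.
RT = a + bH = 375 + 205·1.9787 = 780.63 ms.

781 ms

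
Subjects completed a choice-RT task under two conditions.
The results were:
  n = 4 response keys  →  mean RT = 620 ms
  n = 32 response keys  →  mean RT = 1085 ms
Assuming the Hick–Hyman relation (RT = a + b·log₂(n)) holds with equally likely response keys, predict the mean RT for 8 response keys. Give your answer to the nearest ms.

775 ms

Fit slope and intercept:
  b = (1085 − 620) / (log₂ 32 − log₂ 4) = 465 / (5 − 2) = 155 ms/bit
  a = 620 − 155 × 2 = 310 ms
Then RT(8) = 310 + 155 × log₂ 8 = 310 + 155 × 3 ≈ 775.000 ms.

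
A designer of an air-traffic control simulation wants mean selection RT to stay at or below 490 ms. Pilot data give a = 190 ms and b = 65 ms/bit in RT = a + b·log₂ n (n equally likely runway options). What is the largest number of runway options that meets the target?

Information budget: (490 − 190)/65 = 4.6154 bits, so n ≤ 2^4.6154 = 24.511 → at most 24.

24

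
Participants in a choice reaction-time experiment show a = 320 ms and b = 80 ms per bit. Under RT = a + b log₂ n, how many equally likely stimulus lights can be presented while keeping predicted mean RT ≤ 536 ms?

Information budget: (536 − 320)/80 = 2.7000 bits, so n ≤ 2^2.7000 = 6.498 → at most 6.

6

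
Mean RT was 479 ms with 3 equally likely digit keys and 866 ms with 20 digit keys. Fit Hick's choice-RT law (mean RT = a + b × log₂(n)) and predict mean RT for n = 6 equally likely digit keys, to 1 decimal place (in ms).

620.4 ms

With log₂ n on the abscissa the relation is linear; from the two conditions:
  b = (866 − 479) / (log₂ 20 − log₂ 3) = 387 / (4.3219 − 1.5850) = 141.397 ms/bit
  a = 479 − 141.397 × 1.5850 = 254.890 ms
Then RT(6) = 254.890 + 141.397 × log₂ 6 = 254.890 + 141.397 × 2.5850 ≈ 620.397 ms.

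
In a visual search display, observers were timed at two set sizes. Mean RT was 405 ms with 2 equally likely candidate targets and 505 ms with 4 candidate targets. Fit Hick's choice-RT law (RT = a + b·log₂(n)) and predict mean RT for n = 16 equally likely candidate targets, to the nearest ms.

705 ms

Fit slope and intercept:
  b = (505 − 405) / (log₂ 4 − log₂ 2) = 100 / (2 − 1) = 100 ms/bit
  a = 405 − 100 × 1 = 305 ms
Then RT(16) = 305 + 100 × log₂ 16 = 305 + 100 × 4 ≈ 705.000 ms.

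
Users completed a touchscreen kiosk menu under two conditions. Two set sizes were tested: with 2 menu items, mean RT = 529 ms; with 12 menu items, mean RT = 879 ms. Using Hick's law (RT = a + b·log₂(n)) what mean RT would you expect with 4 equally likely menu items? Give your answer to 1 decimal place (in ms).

RT is linear in log₂ n, so two points fix the line:
  b = (879 − 529) / (log₂ 12 − log₂ 2) = 350 / (3.5850 − 1) = 135.398 ms/bit
  a = 529 − 135.398 × 1 = 393.602 ms
Then RT(4) = 393.602 + 135.398 × log₂ 4 = 393.602 + 135.398 × 2 ≈ 664.398 ms.

664.4 ms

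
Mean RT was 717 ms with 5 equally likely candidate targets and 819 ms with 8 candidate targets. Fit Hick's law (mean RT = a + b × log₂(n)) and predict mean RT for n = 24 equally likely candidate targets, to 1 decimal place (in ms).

1057.4 ms

With log₂ n on the abscissa the relation is linear; from the two conditions:
  b = (819 − 717) / (log₂ 8 − log₂ 5) = 102 / (3 − 2.3219) = 150.427 ms/bit
  a = 717 − 150.427 × 2.3219 = 367.720 ms
Then RT(24) = 367.720 + 150.427 × log₂ 24 = 367.720 + 150.427 × 4.5850 ≈ 1057.420 ms.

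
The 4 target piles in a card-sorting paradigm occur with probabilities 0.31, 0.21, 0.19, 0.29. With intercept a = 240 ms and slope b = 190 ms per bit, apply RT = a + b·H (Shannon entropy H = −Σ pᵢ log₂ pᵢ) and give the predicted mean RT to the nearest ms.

614 ms

H = 0.31·log₂(1/0.31) + 0.21·log₂(1/0.21) + 0.19·log₂(1/0.19) + 0.29·log₂(1/0.29) = 1.9697 bits.
RT = 240 + 190 × 1.9697 = 614.25 ms.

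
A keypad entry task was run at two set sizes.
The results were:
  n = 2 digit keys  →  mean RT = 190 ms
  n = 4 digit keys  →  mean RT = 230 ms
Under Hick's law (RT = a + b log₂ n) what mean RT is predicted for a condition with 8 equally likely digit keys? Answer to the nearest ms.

270 ms

Fit slope and intercept:
  b = (230 − 190) / (log₂ 4 − log₂ 2) = 40 / (2 − 1) = 40 ms/bit
  a = 190 − 40 × 1 = 150 ms
Then RT(8) = 150 + 40 × log₂ 8 = 150 + 40 × 3 ≈ 270.000 ms.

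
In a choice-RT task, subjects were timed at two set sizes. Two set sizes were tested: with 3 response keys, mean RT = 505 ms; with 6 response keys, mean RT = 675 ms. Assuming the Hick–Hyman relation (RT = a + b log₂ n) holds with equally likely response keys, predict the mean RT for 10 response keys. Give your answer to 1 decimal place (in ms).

800.3 ms

With log₂ n on the abscissa the relation is linear; from the two conditions:
  b = (675 − 505) / (log₂ 6 − log₂ 3) = 170 / (2.5850 − 1.5850) = 170.000 ms/bit
  a = 505 − 170.000 × 1.5850 = 235.556 ms
Then RT(10) = 235.556 + 170.000 × log₂ 10 = 235.556 + 170.000 × 3.3219 ≈ 800.284 ms.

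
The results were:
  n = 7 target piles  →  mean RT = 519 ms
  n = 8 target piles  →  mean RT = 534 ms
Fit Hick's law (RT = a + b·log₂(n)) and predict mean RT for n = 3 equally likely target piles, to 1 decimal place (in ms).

Solve the two-equation system in a and b:
  b = (534 − 519) / (log₂ 8 − log₂ 7) = 15 / (3 − 2.8074) = 77.863 ms/bit
  a = 519 − 77.863 × 2.8074 = 300.410 ms
Then RT(3) = 300.410 + 77.863 × log₂ 3 = 300.410 + 77.863 × 1.5850 ≈ 423.820 ms.

423.8 ms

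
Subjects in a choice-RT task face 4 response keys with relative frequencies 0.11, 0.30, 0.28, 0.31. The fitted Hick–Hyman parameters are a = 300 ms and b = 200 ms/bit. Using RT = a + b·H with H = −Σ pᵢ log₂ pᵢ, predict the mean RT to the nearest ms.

H = 0.11·log₂(1/0.11) + 0.30·log₂(1/0.30) + 0.28·log₂(1/0.28) + 0.31·log₂(1/0.31) = 1.9094 bits.
RT = 300 + 200 × 1.9094 = 681.88 ms.

682 ms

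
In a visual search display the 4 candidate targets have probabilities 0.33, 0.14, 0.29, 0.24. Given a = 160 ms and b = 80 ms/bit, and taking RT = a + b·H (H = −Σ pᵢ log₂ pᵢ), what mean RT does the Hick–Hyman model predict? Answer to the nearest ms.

Entropy contributions −pᵢ log₂ pᵢ: 0.5278, 0.3971, 0.5179, 0.4941; sum H = 1.9370 bits.
RT = a + bH = 160 + 80·1.9370 = 314.96 ms.

315 ms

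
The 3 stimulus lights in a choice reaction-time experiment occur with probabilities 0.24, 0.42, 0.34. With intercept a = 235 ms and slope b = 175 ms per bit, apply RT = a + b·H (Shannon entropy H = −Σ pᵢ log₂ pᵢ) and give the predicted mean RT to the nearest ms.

506 ms

Entropy contributions −pᵢ log₂ pᵢ: 0.4941, 0.5256, 0.5292; sum H = 1.5490 bits.
RT = a + bH = 235 + 175·1.5490 = 506.07 ms.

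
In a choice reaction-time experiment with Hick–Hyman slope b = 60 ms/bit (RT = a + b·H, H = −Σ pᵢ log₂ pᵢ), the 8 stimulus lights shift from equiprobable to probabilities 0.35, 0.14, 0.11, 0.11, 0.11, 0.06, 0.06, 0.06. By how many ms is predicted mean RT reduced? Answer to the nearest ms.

The RT saving is b·ΔH. Equiprobable H₀ = log₂(8) = 3.0000 bits; with the given probabilities H = 2.7087 bits.
b·(H₀ − H) = 60 × (3.0000 − 2.7087) = 17.48 ms.

17 ms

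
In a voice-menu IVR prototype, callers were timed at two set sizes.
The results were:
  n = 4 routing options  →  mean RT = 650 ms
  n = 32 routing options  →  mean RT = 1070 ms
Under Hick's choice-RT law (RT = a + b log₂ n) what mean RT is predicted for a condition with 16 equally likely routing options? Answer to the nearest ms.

930 ms

Solve the two-equation system in a and b:
  b = (1070 − 650) / (log₂ 32 − log₂ 4) = 420 / (5 − 2) = 140 ms/bit
  a = 650 − 140 × 2 = 370 ms
Then RT(16) = 370 + 140 × log₂ 16 = 370 + 140 × 4 ≈ 930.000 ms.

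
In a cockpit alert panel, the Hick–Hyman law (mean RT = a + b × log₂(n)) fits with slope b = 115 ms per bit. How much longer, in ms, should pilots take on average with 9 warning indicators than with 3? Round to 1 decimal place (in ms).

Only the slope matters, since a is common to both: ΔRT = b·log₂(n₂/n₁).
log₂(9) − log₂(3) = 3.1699 − 1.5850 = 1.5850.
ΔRT = 115 × 1.5850 = 182.271 ms.

182.3 ms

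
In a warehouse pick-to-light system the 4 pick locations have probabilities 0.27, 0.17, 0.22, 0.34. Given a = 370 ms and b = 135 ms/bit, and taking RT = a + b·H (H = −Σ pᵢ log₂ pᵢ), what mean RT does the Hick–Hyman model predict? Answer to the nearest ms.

634 ms

H = 0.27·log₂(1/0.27) + 0.17·log₂(1/0.17) + 0.22·log₂(1/0.22) + 0.34·log₂(1/0.34) = 1.9544 bits.
RT = 370 + 135 × 1.9544 = 633.84 ms.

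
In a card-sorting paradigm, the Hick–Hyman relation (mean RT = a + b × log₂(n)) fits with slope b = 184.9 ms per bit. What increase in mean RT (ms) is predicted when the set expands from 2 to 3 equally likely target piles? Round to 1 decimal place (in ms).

ΔRT = (a + b log₂ n₂) − (a + b log₂ n₁) = b·(log₂ n₂ − log₂ n₁).
log₂(3) − log₂(2) = 1.5850 − 1 = 0.5850.
ΔRT = 184.9 × 0.5850 = 108.160 ms.

108.2 ms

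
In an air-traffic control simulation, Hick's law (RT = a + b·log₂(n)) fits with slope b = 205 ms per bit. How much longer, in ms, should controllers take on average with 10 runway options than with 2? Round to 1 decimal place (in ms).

Only the slope matters, since a is common to both: ΔRT = b·log₂(n₂/n₁).
log₂(10) − log₂(2) = 3.3219 − 1 = 2.3219.
ΔRT = 205 × 2.3219 = 475.995 ms.

476.0 ms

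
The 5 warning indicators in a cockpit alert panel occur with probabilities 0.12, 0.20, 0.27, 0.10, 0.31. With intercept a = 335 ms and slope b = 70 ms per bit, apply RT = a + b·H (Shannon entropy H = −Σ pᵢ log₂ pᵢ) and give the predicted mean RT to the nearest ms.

489 ms

H = 0.12·log₂(1/0.12) + 0.20·log₂(1/0.20) + 0.27·log₂(1/0.27) + 0.10·log₂(1/0.10) + 0.31·log₂(1/0.31) = 2.1975 bits.
RT = 335 + 70 × 2.1975 = 488.82 ms.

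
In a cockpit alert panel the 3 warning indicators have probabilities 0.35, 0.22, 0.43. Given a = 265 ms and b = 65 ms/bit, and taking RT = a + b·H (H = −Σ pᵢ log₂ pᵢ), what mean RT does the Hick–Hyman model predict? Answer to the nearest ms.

365 ms

Entropy contributions −pᵢ log₂ pᵢ: 0.5301, 0.4806, 0.5236; sum H = 1.5342 bits.
RT = a + bH = 265 + 65·1.5342 = 364.73 ms.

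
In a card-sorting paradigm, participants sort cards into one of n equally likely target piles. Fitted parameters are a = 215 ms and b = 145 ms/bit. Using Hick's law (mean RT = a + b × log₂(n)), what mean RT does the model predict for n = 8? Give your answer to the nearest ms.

log₂(8) = 3 bits, so RT = 215 + 145 × 3 ≈ 650.000 ms.

650 ms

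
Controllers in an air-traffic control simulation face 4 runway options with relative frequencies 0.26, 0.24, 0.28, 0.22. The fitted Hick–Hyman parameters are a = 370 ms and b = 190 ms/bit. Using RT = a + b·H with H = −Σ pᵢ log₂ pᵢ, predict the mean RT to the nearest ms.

Entropy contributions −pᵢ log₂ pᵢ: 0.5053, 0.4941, 0.5142, 0.4806; sum H = 1.9942 bits.
RT = a + bH = 370 + 190·1.9942 = 748.90 ms.

749 ms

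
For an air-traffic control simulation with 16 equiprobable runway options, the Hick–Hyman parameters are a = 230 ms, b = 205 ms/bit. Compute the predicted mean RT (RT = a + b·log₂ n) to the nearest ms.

1050 ms

log₂(16) = 4 bits, so RT = 230 + 205 × 4 ≈ 1050.000 ms.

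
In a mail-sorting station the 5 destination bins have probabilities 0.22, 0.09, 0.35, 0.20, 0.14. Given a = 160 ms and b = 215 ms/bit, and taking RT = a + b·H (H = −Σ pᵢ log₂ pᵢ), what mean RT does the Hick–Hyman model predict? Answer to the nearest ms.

630 ms

Entropy contributions −pᵢ log₂ pᵢ: 0.4806, 0.3127, 0.5301, 0.4644, 0.3971; sum H = 2.1848 bits.
RT = a + bH = 160 + 215·2.1848 = 629.74 ms.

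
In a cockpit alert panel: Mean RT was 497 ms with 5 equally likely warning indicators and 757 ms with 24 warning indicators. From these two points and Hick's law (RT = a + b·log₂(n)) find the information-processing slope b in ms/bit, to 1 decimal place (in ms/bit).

Slope: b = (757 − 497) / (log₂ 24 − log₂ 5) = 260/2.2630 = 114.890 ms/bit.

114.9 ms/bit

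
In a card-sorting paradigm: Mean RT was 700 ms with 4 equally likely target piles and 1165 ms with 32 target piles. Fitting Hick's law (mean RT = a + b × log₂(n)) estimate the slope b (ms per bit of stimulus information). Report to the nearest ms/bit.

155 ms/bit

Slope: b = (1165 − 700) / (log₂ 32 − log₂ 4) = 465/3.0000 = 155 ms/bit.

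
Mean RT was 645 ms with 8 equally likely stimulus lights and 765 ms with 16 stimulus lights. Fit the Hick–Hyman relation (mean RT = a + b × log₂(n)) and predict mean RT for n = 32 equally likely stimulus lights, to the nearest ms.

885 ms

With log₂ n on the abscissa the relation is linear; from the two conditions:
  b = (765 − 645) / (log₂ 16 − log₂ 8) = 120 / (4 − 3) = 120 ms/bit
  a = 645 − 120 × 3 = 285 ms
Then RT(32) = 285 + 120 × log₂ 32 = 285 + 120 × 5 ≈ 885.000 ms.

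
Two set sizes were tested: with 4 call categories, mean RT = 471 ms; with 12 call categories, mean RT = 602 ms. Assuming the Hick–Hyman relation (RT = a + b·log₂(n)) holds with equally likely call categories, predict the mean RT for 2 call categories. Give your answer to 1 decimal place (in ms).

388.3 ms

Fit slope and intercept:
  b = (602 − 471) / (log₂ 12 − log₂ 4) = 131 / (3.5850 − 2) = 82.652 ms/bit
  a = 471 − 82.652 × 2 = 305.696 ms
Then RT(2) = 305.696 + 82.652 × log₂ 2 = 305.696 + 82.652 × 1 ≈ 388.348 ms.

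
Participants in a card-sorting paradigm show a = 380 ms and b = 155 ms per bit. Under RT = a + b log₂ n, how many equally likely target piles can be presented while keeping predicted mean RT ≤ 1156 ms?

32

155·log₂ n ≤ 1156 − 380 = 776, giving log₂ n ≤ 5.0065 and n ≤ 32.143. The largest whole number is 32.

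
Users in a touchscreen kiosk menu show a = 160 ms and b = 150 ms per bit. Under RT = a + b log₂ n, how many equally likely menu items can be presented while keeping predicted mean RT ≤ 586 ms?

150·log₂ n ≤ 586 − 160 = 426, giving log₂ n ≤ 2.8400 and n ≤ 7.160. The largest whole number is 7.

7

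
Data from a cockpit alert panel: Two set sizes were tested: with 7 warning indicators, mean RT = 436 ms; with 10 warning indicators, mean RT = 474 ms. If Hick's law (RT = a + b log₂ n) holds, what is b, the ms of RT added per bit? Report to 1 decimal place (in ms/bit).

73.8 ms/bit

The slope on a log₂ axis is (474 − 436) / (3.3219 − 2.8074) = 73.848 ms/bit.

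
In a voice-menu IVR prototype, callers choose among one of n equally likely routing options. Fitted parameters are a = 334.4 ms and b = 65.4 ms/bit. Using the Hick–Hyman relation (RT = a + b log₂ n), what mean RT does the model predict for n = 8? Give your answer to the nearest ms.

log₂(8) = 3 bits, so RT = 334.4 + 65.4 × 3 ≈ 530.600 ms.

531 ms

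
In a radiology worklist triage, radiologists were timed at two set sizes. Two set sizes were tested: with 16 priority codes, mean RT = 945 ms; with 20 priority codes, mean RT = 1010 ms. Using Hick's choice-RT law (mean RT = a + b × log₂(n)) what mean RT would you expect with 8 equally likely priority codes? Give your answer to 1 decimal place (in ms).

Fit slope and intercept:
  b = (1010 − 945) / (log₂ 20 − log₂ 16) = 65 / (4.3219 − 4) = 201.908 ms/bit
  a = 945 − 201.908 × 4 = 137.366 ms
Then RT(8) = 137.366 + 201.908 × log₂ 8 = 137.366 + 201.908 × 3 ≈ 743.092 ms.

743.1 ms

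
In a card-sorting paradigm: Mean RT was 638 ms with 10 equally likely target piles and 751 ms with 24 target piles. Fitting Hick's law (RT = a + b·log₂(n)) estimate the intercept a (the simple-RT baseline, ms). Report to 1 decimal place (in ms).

340.8 ms

b = (RT₂ − RT₁)/(log₂ n₂ − log₂ n₁) = (751 − 638)/(4.5850 − 3.3219) = 89.467 ms/bit.
Intercept: a = 638 − 89.467·log₂(10) = 340.797 ms.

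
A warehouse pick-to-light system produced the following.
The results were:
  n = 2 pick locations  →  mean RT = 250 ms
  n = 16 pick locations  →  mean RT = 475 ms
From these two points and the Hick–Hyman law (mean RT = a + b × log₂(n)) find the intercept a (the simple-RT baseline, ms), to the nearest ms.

The slope on a log₂ axis is (475 − 250) / (4 − 1) = 75 ms/bit.
Intercept: a = 250 − 75·log₂(2) = 175.000 ms.

175 ms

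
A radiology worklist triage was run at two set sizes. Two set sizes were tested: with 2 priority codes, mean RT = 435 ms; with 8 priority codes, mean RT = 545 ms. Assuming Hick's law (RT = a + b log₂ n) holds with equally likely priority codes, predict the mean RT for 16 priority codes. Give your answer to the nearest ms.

With log₂ n on the abscissa the relation is linear; from the two conditions:
  b = (545 − 435) / (log₂ 8 − log₂ 2) = 110 / (3 − 1) = 55 ms/bit
  a = 435 − 55 × 1 = 380 ms
Then RT(16) = 380 + 55 × log₂ 16 = 380 + 55 × 4 ≈ 600.000 ms.

600 ms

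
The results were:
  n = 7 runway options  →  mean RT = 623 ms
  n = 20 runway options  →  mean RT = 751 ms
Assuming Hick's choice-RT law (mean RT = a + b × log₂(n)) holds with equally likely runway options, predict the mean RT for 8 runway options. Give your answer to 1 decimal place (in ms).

RT is linear in log₂ n, so two points fix the line:
  b = (751 − 623) / (log₂ 20 − log₂ 7) = 128 / (4.3219 − 2.8074) = 84.512 ms/bit
  a = 623 − 84.512 × 2.8074 = 385.744 ms
Then RT(8) = 385.744 + 84.512 × log₂ 8 = 385.744 + 84.512 × 3 ≈ 639.281 ms.

639.3 ms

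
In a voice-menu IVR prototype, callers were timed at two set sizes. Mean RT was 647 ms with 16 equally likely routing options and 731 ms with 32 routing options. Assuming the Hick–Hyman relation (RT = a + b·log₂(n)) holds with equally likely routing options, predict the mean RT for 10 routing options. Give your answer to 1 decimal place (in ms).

590.0 ms

Solve the two-equation system in a and b:
  b = (731 − 647) / (log₂ 32 − log₂ 16) = 84 / (5 − 4) = 84.000 ms/bit
  a = 647 − 84.000 × 4 = 311.000 ms
Then RT(10) = 311.000 + 84.000 × log₂ 10 = 311.000 + 84.000 × 3.3219 ≈ 590.042 ms.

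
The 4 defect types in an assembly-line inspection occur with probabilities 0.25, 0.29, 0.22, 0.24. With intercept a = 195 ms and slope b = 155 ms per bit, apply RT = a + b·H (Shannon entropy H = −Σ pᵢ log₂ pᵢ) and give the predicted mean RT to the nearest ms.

Entropy contributions −pᵢ log₂ pᵢ: 0.5000, 0.5179, 0.4806, 0.4941; sum H = 1.9926 bits.
RT = a + bH = 195 + 155·1.9926 = 503.85 ms.

504 ms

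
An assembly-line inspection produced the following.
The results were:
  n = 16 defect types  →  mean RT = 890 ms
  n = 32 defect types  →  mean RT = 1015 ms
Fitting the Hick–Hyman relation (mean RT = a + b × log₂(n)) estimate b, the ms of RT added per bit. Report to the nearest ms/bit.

The slope on a log₂ axis is (1015 − 890) / (5 − 4) = 125 ms/bit.

125 ms/bit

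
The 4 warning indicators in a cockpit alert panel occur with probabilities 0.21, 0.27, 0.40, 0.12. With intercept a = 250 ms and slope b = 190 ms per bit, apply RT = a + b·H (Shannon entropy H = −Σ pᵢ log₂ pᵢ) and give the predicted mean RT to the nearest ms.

H = 0.21·log₂(1/0.21) + 0.27·log₂(1/0.27) + 0.40·log₂(1/0.40) + 0.12·log₂(1/0.12) = 1.8787 bits.
RT = 250 + 190 × 1.8787 = 606.95 ms.

607 ms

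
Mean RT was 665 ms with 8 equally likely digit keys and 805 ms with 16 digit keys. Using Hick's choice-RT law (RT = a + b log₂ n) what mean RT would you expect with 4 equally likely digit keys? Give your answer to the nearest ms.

525 ms

With log₂ n on the abscissa the relation is linear; from the two conditions:
  b = (805 − 665) / (log₂ 16 − log₂ 8) = 140 / (4 − 3) = 140 ms/bit
  a = 665 − 140 × 3 = 245 ms
Then RT(4) = 245 + 140 × log₂ 4 = 245 + 140 × 2 ≈ 525.000 ms.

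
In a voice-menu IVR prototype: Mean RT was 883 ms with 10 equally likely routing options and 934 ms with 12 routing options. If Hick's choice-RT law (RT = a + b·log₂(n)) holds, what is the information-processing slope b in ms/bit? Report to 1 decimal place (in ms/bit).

193.9 ms/bit

The slope on a log₂ axis is (934 − 883) / (3.5850 − 3.3219) = 193.891 ms/bit.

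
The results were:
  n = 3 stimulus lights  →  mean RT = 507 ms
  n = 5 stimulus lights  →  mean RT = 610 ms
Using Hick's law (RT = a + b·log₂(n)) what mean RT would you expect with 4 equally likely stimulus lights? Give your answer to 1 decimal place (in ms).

Fit slope and intercept:
  b = (610 − 507) / (log₂ 5 − log₂ 3) = 103 / (2.3219 − 1.5850) = 139.762 ms/bit
  a = 507 − 139.762 × 1.5850 = 285.482 ms
Then RT(4) = 285.482 + 139.762 × log₂ 4 = 285.482 + 139.762 × 2 ≈ 565.007 ms.

565.0 ms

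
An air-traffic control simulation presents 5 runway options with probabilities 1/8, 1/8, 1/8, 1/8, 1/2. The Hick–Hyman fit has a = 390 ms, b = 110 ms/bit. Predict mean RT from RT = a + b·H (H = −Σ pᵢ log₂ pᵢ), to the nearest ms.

Each term −pᵢ log₂ pᵢ: 0.125·3 + 0.125·3 + 0.125·3 + 0.125·3 + 0.5·1; summed, H = 2.000 bits.
Mean RT = a + bH = 390 + 110·2.000 = 610.00 ms.

610 ms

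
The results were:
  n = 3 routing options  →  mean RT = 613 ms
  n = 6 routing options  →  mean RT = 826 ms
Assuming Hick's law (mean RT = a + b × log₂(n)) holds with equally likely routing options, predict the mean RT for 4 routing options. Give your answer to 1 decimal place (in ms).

701.4 ms

Fit slope and intercept:
  b = (826 − 613) / (log₂ 6 − log₂ 3) = 213 / (2.5850 − 1.5850) = 213.000 ms/bit
  a = 613 − 213.000 × 1.5850 = 275.403 ms
Then RT(4) = 275.403 + 213.000 × log₂ 4 = 275.403 + 213.000 × 2 ≈ 701.403 ms.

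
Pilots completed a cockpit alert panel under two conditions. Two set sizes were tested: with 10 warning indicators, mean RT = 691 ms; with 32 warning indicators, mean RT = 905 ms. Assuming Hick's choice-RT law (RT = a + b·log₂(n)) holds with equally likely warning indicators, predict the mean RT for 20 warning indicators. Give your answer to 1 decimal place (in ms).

818.5 ms

With log₂ n on the abscissa the relation is linear; from the two conditions:
  b = (905 − 691) / (log₂ 32 − log₂ 10) = 214 / (5 − 3.3219) = 127.527 ms/bit
  a = 691 − 127.527 × 3.3219 = 267.363 ms
Then RT(20) = 267.363 + 127.527 × log₂ 20 = 267.363 + 127.527 × 4.3219 ≈ 818.527 ms.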